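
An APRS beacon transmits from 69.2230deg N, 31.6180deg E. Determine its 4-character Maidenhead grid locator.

KP59

Add 180° to longitude and 90° to latitude: 211.62, 159.22.
Field: 211.62/20 → 10 → K, 159.22/10 → 15 → P; chars KP.
Square: 11.62/2 → 5, 9.22/1 → 9; chars 59.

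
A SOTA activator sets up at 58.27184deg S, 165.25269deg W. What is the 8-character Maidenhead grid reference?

AD71ir94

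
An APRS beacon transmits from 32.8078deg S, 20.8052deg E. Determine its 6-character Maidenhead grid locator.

Shift to the Maidenhead origin (180°W, 90°S): lon 200.8052, lat 57.1922.
Field: lon ⌊200.8052/20⌋ = 10 → K; lat ⌊57.1922/10⌋ = 5 → F.
Square: lon ⌊0.8052/2⌋ = 0; lat ⌊7.1922/1⌋ = 7.
Subsquare: lon ⌊0.8052/0.0833333⌋ = 9 → j; lat ⌊0.1922/0.0416667⌋ = 4 → e.

KF07je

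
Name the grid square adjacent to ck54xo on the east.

CK64ao

Longitude subsquare x = 23; +1 → 24, wraps to 0 = a, carry into square.
Longitude square 5; +1 → 6.
The latitude characters are unchanged.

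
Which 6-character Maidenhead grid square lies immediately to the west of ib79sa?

IB79ra

Longitude subsquare s = 18; −1 → 17 = r.
The latitude characters are unchanged.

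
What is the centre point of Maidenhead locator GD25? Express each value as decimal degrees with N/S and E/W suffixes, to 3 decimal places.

54.500° S, 55.000° W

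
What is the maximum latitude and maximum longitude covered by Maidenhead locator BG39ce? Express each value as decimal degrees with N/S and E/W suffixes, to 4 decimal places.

20.7917° S, 153.7500° W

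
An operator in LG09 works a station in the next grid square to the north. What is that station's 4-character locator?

LH00

Latitude square 9; +1 → 10, wraps to 0, carry into field.
Latitude field G = 6; +1 → 7 = H.
The longitude characters are unchanged.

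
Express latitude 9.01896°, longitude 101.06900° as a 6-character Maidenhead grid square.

Shift to the Maidenhead origin (180°W, 90°S): lon 281.0690, lat 99.0190.
Field (20°×10°, letters A–R): 281.0690/20 → 14 → O, 99.0190/10 → 9 → J; chars OJ.
Square (2°×1°, digits 0–9): 1.0690/2 → 0, 9.0190/1 → 9; chars 09.
Subsquare (5′×2.5′, letters a–x): 1.0690/0.0833333 → 12 → m, 0.0190/0.0416667 → 0 → a; chars ma.

OJ09ma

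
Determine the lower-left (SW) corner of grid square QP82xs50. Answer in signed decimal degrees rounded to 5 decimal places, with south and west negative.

Field Q=16, P=15: +16·20° lon, +15·10° lat → SW at lon 140°, lat 60°.
Square 8, 2: +8·2° lon, +2·1° lat → SW at lon 156°, lat 62°.
Subsquare x=23, s=18: +23·0.0833333° lon, +18·0.0416667° lat → SW at lon 157.917°, lat 62.75°.
Extended square 5, 0: +5·0.00833333° lon, +0·0.00416667° lat → SW at lon 157.958°, lat 62.75°.
latitude 62.75000, longitude 157.95833.

62.75000, 157.95833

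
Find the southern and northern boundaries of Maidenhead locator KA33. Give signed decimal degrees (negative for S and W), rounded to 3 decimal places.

-87.000, -86.000

Field K=10, A=0: +10·20° lon, +0·10° lat → SW at lon 20°, lat -90°.
Square 3, 3: +3·2° lon, +3·1° lat → SW at lon 26°, lat -87°.
Cell spans 2° lon × 1° lat.
south -87.000, north -86.000.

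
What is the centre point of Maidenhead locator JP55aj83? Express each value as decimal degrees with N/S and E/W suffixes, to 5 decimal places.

65.38958° N, 10.07083° E

Field J=9, P=15: +9·20° lon, +15·10° lat → SW at lon 0°, lat 60°.
Square 5, 5: +5·2° lon, +5·1° lat → SW at lon 10°, lat 65°.
Subsquare a=0, j=9: +0·0.0833333° lon, +9·0.0416667° lat → SW at lon 10°, lat 65.375°.
Extended square 8, 3: +8·0.00833333° lon, +3·0.00416667° lat → SW at lon 10.0667°, lat 65.3875°.
Cell spans 0.00833333° lon × 0.00416667° lat. Centre is SW corner plus half of each.
latitude 65.38958° N, longitude 10.07083° E.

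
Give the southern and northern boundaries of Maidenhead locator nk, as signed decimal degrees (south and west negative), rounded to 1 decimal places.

Field N=13, K=10: +13·20° lon, +10·10° lat → SW at lon 80°, lat 10°.
Cell spans 20° lon × 10° lat.
south 10.0, north 20.0.

10.0, 20.0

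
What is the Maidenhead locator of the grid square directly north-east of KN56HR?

Longitude subsquare h = 7; +1 → 8 = i.
Latitude subsquare r = 17; +1 → 18 = s.

KN56is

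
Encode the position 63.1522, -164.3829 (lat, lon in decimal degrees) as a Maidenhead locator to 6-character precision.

AP73td

Offset from 180°W / 90°S: lon 15.6171°, lat 153.1522°.
Field: lon ⌊15.6171/20⌋ = 0 → A; lat ⌊153.1522/10⌋ = 15 → P.
Square: lon ⌊15.6171/2⌋ = 7; lat ⌊3.1522/1⌋ = 3.
Subsquare: lon ⌊1.6171/0.0833333⌋ = 19 → t; lat ⌊0.1522/0.0416667⌋ = 3 → d.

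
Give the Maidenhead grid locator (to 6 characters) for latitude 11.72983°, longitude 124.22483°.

PK21cr

Offset from 180°W / 90°S: lon 304.2248°, lat 101.7298°.
Field (20°×10°, letters A–R): lon ⌊304.2248/20⌋ = 15 → P; lat ⌊101.7298/10⌋ = 10 → K.
Square (2°×1°, digits 0–9): lon ⌊4.2248/2⌋ = 2; lat ⌊1.7298/1⌋ = 1.
Subsquare (5′×2.5′, letters a–x): lon ⌊0.2248/0.0833333⌋ = 2 → c; lat ⌊0.7298/0.0416667⌋ = 17 → r.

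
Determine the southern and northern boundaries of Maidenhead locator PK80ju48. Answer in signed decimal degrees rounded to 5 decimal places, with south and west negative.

10.86667, 10.87083

Field P=15, K=10: +15·20° lon, +10·10° lat → SW at lon 120°, lat 10°.
Square 8, 0: +8·2° lon, +0·1° lat → SW at lon 136°, lat 10°.
Subsquare j=9, u=20: +9·0.0833333° lon, +20·0.0416667° lat → SW at lon 136.75°, lat 10.8333°.
Extended square 4, 8: +4·0.00833333° lon, +8·0.00416667° lat → SW at lon 136.783°, lat 10.8667°.
Cell spans 0.00833333° lon × 0.00416667° lat.
south 10.86667, north 10.87083.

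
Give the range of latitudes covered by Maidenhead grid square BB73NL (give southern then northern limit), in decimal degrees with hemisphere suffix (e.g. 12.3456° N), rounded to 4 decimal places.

76.5417° S, 76.5000° S

Field B=1, B=1: +1·20° lon, +1·10° lat → SW at lon -160°, lat -80°.
Square 7, 3: +7·2° lon, +3·1° lat → SW at lon -146°, lat -77°.
Subsquare n=13, l=11: +13·0.0833333° lon, +11·0.0416667° lat → SW at lon -144.917°, lat -76.5417°.
Cell spans 0.0833333° lon × 0.0416667° lat.
south 76.5417° S, north 76.5000° S.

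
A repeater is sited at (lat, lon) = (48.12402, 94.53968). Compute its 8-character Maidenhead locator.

NN78gc49

Offset from 180°W / 90°S: lon 274.53968°, lat 138.12402°.
Field: lon ⌊274.53968/20⌋ = 13 → N; lat ⌊138.12402/10⌋ = 13 → N.
Square: lon ⌊14.53968/2⌋ = 7; lat ⌊8.12402/1⌋ = 8.
Subsquare: lon ⌊0.53968/0.0833333⌋ = 6 → g; lat ⌊0.12402/0.0416667⌋ = 2 → c.
Extended square: lon ⌊0.03968/0.00833333⌋ = 4; lat ⌊0.04069/0.00416667⌋ = 9.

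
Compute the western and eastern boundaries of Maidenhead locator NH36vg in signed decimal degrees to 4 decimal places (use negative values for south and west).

Field N=13, H=7: +13·20° lon, +7·10° lat → SW at lon 80°, lat -20°.
Square 3, 6: +3·2° lon, +6·1° lat → SW at lon 86°, lat -14°.
Subsquare v=21, g=6: +21·0.0833333° lon, +6·0.0416667° lat → SW at lon 87.75°, lat -13.75°.
Cell spans 0.0833333° lon × 0.0416667° lat.
west 87.7500, east 87.8333.

87.7500, 87.8333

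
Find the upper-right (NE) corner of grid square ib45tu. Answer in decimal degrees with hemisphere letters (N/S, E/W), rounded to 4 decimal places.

74.1250° S, 10.3333° W

Field I=8, B=1: +8·20° lon, +1·10° lat → SW at lon -20°, lat -80°.
Square 4, 5: +4·2° lon, +5·1° lat → SW at lon -12°, lat -75°.
Subsquare t=19, u=20: +19·0.0833333° lon, +20·0.0416667° lat → SW at lon -10.4167°, lat -74.1667°.
Cell spans 0.0833333° lon × 0.0416667° lat. NE corner is SW corner plus one full cell.
latitude 74.1250° S, longitude 10.3333° W.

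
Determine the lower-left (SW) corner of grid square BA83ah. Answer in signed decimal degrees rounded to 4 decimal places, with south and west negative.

Field B=1, A=0: +1·20° lon, +0·10° lat → SW at lon -160°, lat -90°.
Square 8, 3: +8·2° lon, +3·1° lat → SW at lon -144°, lat -87°.
Subsquare a=0, h=7: +0·0.0833333° lon, +7·0.0416667° lat → SW at lon -144°, lat -86.7083°.
latitude -86.7083, longitude -144.0000.

-86.7083, -144.0000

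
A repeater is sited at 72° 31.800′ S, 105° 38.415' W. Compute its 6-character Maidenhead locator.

Add 180° to longitude and 90° to latitude: 74.3598, 17.4700.
Field (20°×10°, letters A–R): lon ⌊74.3598/20⌋ = 3 → D; lat ⌊17.4700/10⌋ = 1 → B.
Square (2°×1°, digits 0–9): lon ⌊14.3598/2⌋ = 7; lat ⌊7.4700/1⌋ = 7.
Subsquare (5′×2.5′, letters a–x): lon ⌊0.3598/0.0833333⌋ = 4 → e; lat ⌊0.4700/0.0416667⌋ = 11 → l.

DB77el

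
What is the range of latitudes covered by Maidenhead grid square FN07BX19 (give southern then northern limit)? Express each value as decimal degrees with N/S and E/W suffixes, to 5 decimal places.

Field F=5, N=13: +5·20° lon, +13·10° lat → SW at lon -80°, lat 40°.
Square 0, 7: +0·2° lon, +7·1° lat → SW at lon -80°, lat 47°.
Subsquare b=1, x=23: +1·0.0833333° lon, +23·0.0416667° lat → SW at lon -79.9167°, lat 47.9583°.
Extended square 1, 9: +1·0.00833333° lon, +9·0.00416667° lat → SW at lon -79.9083°, lat 47.9958°.
Cell spans 0.00833333° lon × 0.00416667° lat.
south 47.99583° N, north 48.00000° N.

47.99583° N, 48.00000° N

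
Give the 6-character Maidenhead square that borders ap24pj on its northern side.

AP24pk

Latitude subsquare j = 9; +1 → 10 = k.
The longitude characters are unchanged.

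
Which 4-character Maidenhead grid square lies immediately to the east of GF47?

GF57

Longitude square 4; +1 → 5.
The latitude characters are unchanged.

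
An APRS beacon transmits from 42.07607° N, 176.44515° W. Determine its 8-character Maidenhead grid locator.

AN12sb68

Offset from 180°W / 90°S: lon 3.55485°, lat 132.07607°.
Field: 3.55485/20 → 0 → A, 132.07607/10 → 13 → N; chars AN.
Square: 3.55485/2 → 1, 2.07607/1 → 2; chars 12.
Subsquare: 1.55485/0.0833333 → 18 → s, 0.07607/0.0416667 → 1 → b; chars sb.
Extended square: 0.05485/0.00833333 → 6, 0.03440/0.00416667 → 8; chars 68.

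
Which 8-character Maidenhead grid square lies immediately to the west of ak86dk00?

Longitude extended square 0; −1 → -1, wraps to 9, carry into subsquare.
Longitude subsquare d = 3; −1 → 2 = c.
The latitude characters are unchanged.

AK86ck90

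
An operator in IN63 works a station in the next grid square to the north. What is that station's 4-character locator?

Latitude square 3; +1 → 4.
The longitude characters are unchanged.

IN64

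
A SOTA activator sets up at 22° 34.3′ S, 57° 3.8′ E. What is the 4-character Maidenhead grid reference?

LG87

Shift to the Maidenhead origin (180°W, 90°S): lon 237.06, lat 67.43.
Field (20°×10°, letters A–R): lon ⌊237.06/20⌋ = 11 → L; lat ⌊67.43/10⌋ = 6 → G.
Square (2°×1°, digits 0–9): lon ⌊17.06/2⌋ = 8; lat ⌊7.43/1⌋ = 7.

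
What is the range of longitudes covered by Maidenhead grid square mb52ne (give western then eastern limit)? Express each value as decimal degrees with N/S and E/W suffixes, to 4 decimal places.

71.0833° E, 71.1667° E

Field M=12, B=1: +12·20° lon, +1·10° lat → SW at lon 60°, lat -80°.
Square 5, 2: +5·2° lon, +2·1° lat → SW at lon 70°, lat -78°.
Subsquare n=13, e=4: +13·0.0833333° lon, +4·0.0416667° lat → SW at lon 71.0833°, lat -77.8333°.
Cell spans 0.0833333° lon × 0.0416667° lat.
west 71.0833° E, east 71.1667° E.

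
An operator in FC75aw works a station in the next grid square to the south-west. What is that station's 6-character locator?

Longitude subsquare a = 0; −1 → -1, wraps to 23 = x, carry into square.
Longitude square 7; −1 → 6.
Latitude subsquare w = 22; −1 → 21 = v.

FC65xv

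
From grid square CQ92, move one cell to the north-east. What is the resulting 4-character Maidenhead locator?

DQ03

Longitude square 9; +1 → 10, wraps to 0, carry into field.
Longitude field C = 2; +1 → 3 = D.
Latitude square 2; +1 → 3.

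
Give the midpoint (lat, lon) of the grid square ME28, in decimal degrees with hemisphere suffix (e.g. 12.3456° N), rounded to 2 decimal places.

41.50° S, 65.00° E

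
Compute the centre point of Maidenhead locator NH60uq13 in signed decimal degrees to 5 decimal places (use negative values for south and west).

Field N=13, H=7: +13·20° lon, +7·10° lat → SW at lon 80°, lat -20°.
Square 6, 0: +6·2° lon, +0·1° lat → SW at lon 92°, lat -20°.
Subsquare u=20, q=16: +20·0.0833333° lon, +16·0.0416667° lat → SW at lon 93.6667°, lat -19.3333°.
Extended square 1, 3: +1·0.00833333° lon, +3·0.00416667° lat → SW at lon 93.675°, lat -19.3208°.
Cell spans 0.00833333° lon × 0.00416667° lat. Centre is SW corner plus half of each.
latitude -19.31875, longitude 93.67917.

-19.31875, 93.67917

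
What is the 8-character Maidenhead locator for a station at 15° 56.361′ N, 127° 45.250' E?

Shift to the Maidenhead origin (180°W, 90°S): lon 307.75417, lat 105.93935.
Field (20°×10°, letters A–R): lon ⌊307.75417/20⌋ = 15 → P; lat ⌊105.93935/10⌋ = 10 → K.
Square (2°×1°, digits 0–9): lon ⌊7.75417/2⌋ = 3; lat ⌊5.93935/1⌋ = 5.
Subsquare (5′×2.5′, letters a–x): lon ⌊1.75417/0.0833333⌋ = 21 → v; lat ⌊0.93935/0.0416667⌋ = 22 → w.
Extended square (30″×15″, digits 0–9): lon ⌊0.00417/0.00833333⌋ = 0; lat ⌊0.02268/0.00416667⌋ = 5.

PK35vw05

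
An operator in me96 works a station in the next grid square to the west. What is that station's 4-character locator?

ME86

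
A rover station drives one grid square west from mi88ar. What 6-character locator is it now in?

MI78xr

Longitude subsquare a = 0; −1 → -1, wraps to 23 = x, carry into square.
Longitude square 8; −1 → 7.
The latitude characters are unchanged.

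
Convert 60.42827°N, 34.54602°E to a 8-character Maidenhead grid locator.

KP70gk52

Shift to the Maidenhead origin (180°W, 90°S): lon 214.54602, lat 150.42827.
Field: 214.54602/20 → 10 → K, 150.42827/10 → 15 → P; chars KP.
Square: 14.54602/2 → 7, 0.42827/1 → 0; chars 70.
Subsquare: 0.54602/0.0833333 → 6 → g, 0.42827/0.0416667 → 10 → k; chars gk.
Extended square: 0.04602/0.00833333 → 5, 0.01160/0.00416667 → 2; chars 52.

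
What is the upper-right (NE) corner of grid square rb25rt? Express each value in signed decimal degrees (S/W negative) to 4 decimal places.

-74.1667, 165.5000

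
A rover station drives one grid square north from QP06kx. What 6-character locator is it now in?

QP07ka

Latitude subsquare x = 23; +1 → 24, wraps to 0 = a, carry into square.
Latitude square 6; +1 → 7.
The longitude characters are unchanged.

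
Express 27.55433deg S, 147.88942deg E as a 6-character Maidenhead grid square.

QG32wk

Add 180° to longitude and 90° to latitude: 327.8894, 62.4457.
Field (20°×10°, letters A–R): 327.8894/20 → 16 → Q, 62.4457/10 → 6 → G; chars QG.
Square (2°×1°, digits 0–9): 7.8894/2 → 3, 2.4457/1 → 2; chars 32.
Subsquare (5′×2.5′, letters a–x): 1.8894/0.0833333 → 22 → w, 0.4457/0.0416667 → 10 → k; chars wk.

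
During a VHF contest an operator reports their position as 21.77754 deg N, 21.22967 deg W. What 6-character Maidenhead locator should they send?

Offset from 180°W / 90°S: lon 158.7703°, lat 111.7775°.
Field (20°×10°, letters A–R): lon ⌊158.7703/20⌋ = 7 → H; lat ⌊111.7775/10⌋ = 11 → L.
Square (2°×1°, digits 0–9): lon ⌊18.7703/2⌋ = 9; lat ⌊1.7775/1⌋ = 1.
Subsquare (5′×2.5′, letters a–x): lon ⌊0.7703/0.0833333⌋ = 9 → j; lat ⌊0.7775/0.0416667⌋ = 18 → s.

HL91js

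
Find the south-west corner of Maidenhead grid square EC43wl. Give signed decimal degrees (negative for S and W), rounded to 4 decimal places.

Field E=4, C=2: +4·20° lon, +2·10° lat → SW at lon -100°, lat -70°.
Square 4, 3: +4·2° lon, +3·1° lat → SW at lon -92°, lat -67°.
Subsquare w=22, l=11: +22·0.0833333° lon, +11·0.0416667° lat → SW at lon -90.1667°, lat -66.5417°.
latitude -66.5417, longitude -90.1667.

-66.5417, -90.1667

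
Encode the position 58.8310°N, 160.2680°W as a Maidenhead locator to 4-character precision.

Shift to the Maidenhead origin (180°W, 90°S): lon 19.73, lat 148.83.
Field: lon ⌊19.73/20⌋ = 0 → A; lat ⌊148.83/10⌋ = 14 → O.
Square: lon ⌊19.73/2⌋ = 9; lat ⌊8.83/1⌋ = 8.

AO98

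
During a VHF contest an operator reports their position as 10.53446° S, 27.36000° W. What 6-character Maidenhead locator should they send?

HH69hl

Offset from 180°W / 90°S: lon 152.6400°, lat 79.4655°.
Field: 152.6400/20 → 7 → H, 79.4655/10 → 7 → H; chars HH.
Square: 12.6400/2 → 6, 9.4655/1 → 9; chars 69.
Subsquare: 0.6400/0.0833333 → 7 → h, 0.4655/0.0416667 → 11 → l; chars hl.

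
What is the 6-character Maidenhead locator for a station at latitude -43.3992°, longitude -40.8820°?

GE96no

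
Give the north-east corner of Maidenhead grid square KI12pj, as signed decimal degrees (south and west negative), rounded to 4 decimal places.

Field K=10, I=8: +10·20° lon, +8·10° lat → SW at lon 20°, lat -10°.
Square 1, 2: +1·2° lon, +2·1° lat → SW at lon 22°, lat -8°.
Subsquare p=15, j=9: +15·0.0833333° lon, +9·0.0416667° lat → SW at lon 23.25°, lat -7.625°.
Cell spans 0.0833333° lon × 0.0416667° lat. NE corner is SW corner plus one full cell.
latitude -7.5833, longitude 23.3333.

-7.5833, 23.3333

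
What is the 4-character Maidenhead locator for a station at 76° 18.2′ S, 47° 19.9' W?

GB63

Offset from 180°W / 90°S: lon 132.67°, lat 13.70°.
Field: 132.67/20 → 6 → G, 13.70/10 → 1 → B; chars GB.
Square: 12.67/2 → 6, 3.70/1 → 3; chars 63.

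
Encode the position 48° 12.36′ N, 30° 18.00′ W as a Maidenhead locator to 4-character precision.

HN48

Shift to the Maidenhead origin (180°W, 90°S): lon 149.70, lat 138.21.
Field (20°×10°, letters A–R): lon ⌊149.70/20⌋ = 7 → H; lat ⌊138.21/10⌋ = 13 → N.
Square (2°×1°, digits 0–9): lon ⌊9.70/2⌋ = 4; lat ⌊8.21/1⌋ = 8.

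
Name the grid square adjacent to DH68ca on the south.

DH67cx

Latitude subsquare a = 0; −1 → -1, wraps to 23 = x, carry into square.
Latitude square 8; −1 → 7.
The longitude characters are unchanged.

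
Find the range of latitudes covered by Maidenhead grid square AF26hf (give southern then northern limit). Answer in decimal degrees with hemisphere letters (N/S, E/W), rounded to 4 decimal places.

Field A=0, F=5: +0·20° lon, +5·10° lat → SW at lon -180°, lat -40°.
Square 2, 6: +2·2° lon, +6·1° lat → SW at lon -176°, lat -34°.
Subsquare h=7, f=5: +7·0.0833333° lon, +5·0.0416667° lat → SW at lon -175.417°, lat -33.7917°.
Cell spans 0.0833333° lon × 0.0416667° lat.
south 33.7917° S, north 33.7500° S.

33.7917° S, 33.7500° S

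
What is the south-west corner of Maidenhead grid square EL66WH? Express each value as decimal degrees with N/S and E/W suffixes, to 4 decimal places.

26.2917° N, 86.1667° W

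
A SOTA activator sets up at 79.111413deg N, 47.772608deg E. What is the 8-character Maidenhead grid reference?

LQ39vc26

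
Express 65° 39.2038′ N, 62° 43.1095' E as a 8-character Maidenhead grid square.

MP15ip66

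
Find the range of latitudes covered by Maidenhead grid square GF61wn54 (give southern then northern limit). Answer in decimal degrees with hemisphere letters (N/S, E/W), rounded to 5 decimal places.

Field G=6, F=5: +6·20° lon, +5·10° lat → SW at lon -60°, lat -40°.
Square 6, 1: +6·2° lon, +1·1° lat → SW at lon -48°, lat -39°.
Subsquare w=22, n=13: +22·0.0833333° lon, +13·0.0416667° lat → SW at lon -46.1667°, lat -38.4583°.
Extended square 5, 4: +5·0.00833333° lon, +4·0.00416667° lat → SW at lon -46.125°, lat -38.4417°.
Cell spans 0.00833333° lon × 0.00416667° lat.
south 38.44167° S, north 38.43750° S.

38.44167° S, 38.43750° S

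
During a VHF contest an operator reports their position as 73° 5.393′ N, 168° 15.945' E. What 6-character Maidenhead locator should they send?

Offset from 180°W / 90°S: lon 348.2658°, lat 163.0899°.
Field: 348.2658/20 → 17 → R, 163.0899/10 → 16 → Q; chars RQ.
Square: 8.2658/2 → 4, 3.0899/1 → 3; chars 43.
Subsquare: 0.2658/0.0833333 → 3 → d, 0.0899/0.0416667 → 2 → c; chars dc.

RQ43dc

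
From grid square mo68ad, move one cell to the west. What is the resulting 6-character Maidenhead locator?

Longitude subsquare a = 0; −1 → -1, wraps to 23 = x, carry into square.
Longitude square 6; −1 → 5.
The latitude characters are unchanged.

MO58xd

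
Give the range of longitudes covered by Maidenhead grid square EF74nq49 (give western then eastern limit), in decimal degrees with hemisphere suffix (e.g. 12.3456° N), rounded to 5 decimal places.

84.88333° W, 84.87500° W

Field E=4, F=5: +4·20° lon, +5·10° lat → SW at lon -100°, lat -40°.
Square 7, 4: +7·2° lon, +4·1° lat → SW at lon -86°, lat -36°.
Subsquare n=13, q=16: +13·0.0833333° lon, +16·0.0416667° lat → SW at lon -84.9167°, lat -35.3333°.
Extended square 4, 9: +4·0.00833333° lon, +9·0.00416667° lat → SW at lon -84.8833°, lat -35.2958°.
Cell spans 0.00833333° lon × 0.00416667° lat.
west 84.88333° W, east 84.87500° W.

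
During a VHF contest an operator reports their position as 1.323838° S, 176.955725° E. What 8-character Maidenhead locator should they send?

Shift to the Maidenhead origin (180°W, 90°S): lon 356.95573, lat 88.67616.
Field: lon ⌊356.95573/20⌋ = 17 → R; lat ⌊88.67616/10⌋ = 8 → I.
Square: lon ⌊16.95573/2⌋ = 8; lat ⌊8.67616/1⌋ = 8.
Subsquare: lon ⌊0.95573/0.0833333⌋ = 11 → l; lat ⌊0.67616/0.0416667⌋ = 16 → q.
Extended square: lon ⌊0.03906/0.00833333⌋ = 4; lat ⌊0.00950/0.00416667⌋ = 2.

RI88lq42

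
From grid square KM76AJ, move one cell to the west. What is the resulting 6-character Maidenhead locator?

KM66xj

Longitude subsquare a = 0; −1 → -1, wraps to 23 = x, carry into square.
Longitude square 7; −1 → 6.
The latitude characters are unchanged.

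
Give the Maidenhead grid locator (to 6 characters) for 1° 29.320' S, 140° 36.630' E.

Add 180° to longitude and 90° to latitude: 320.6105, 88.5113.
Field: lon ⌊320.6105/20⌋ = 16 → Q; lat ⌊88.5113/10⌋ = 8 → I.
Square: lon ⌊0.6105/2⌋ = 0; lat ⌊8.5113/1⌋ = 8.
Subsquare: lon ⌊0.6105/0.0833333⌋ = 7 → h; lat ⌊0.5113/0.0416667⌋ = 12 → m.

QI08hm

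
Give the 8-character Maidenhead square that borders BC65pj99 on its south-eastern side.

Longitude extended square 9; +1 → 10, wraps to 0, carry into subsquare.
Longitude subsquare p = 15; +1 → 16 = q.
Latitude extended square 9; −1 → 8.

BC65qj08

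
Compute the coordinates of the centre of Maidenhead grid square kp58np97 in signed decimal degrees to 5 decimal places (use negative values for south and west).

68.65625, 31.16250

Field K=10, P=15: +10·20° lon, +15·10° lat → SW at lon 20°, lat 60°.
Square 5, 8: +5·2° lon, +8·1° lat → SW at lon 30°, lat 68°.
Subsquare n=13, p=15: +13·0.0833333° lon, +15·0.0416667° lat → SW at lon 31.0833°, lat 68.625°.
Extended square 9, 7: +9·0.00833333° lon, +7·0.00416667° lat → SW at lon 31.1583°, lat 68.6542°.
Cell spans 0.00833333° lon × 0.00416667° lat. Centre is SW corner plus half of each.
latitude 68.65625, longitude 31.16250.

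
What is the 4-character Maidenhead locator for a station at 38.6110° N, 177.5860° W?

Shift to the Maidenhead origin (180°W, 90°S): lon 2.41, lat 128.61.
Field: lon ⌊2.41/20⌋ = 0 → A; lat ⌊128.61/10⌋ = 12 → M.
Square: lon ⌊2.41/2⌋ = 1; lat ⌊8.61/1⌋ = 8.

AM18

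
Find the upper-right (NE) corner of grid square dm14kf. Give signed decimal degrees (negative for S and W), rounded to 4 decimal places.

34.2500, -117.0833

Field D=3, M=12: +3·20° lon, +12·10° lat → SW at lon -120°, lat 30°.
Square 1, 4: +1·2° lon, +4·1° lat → SW at lon -118°, lat 34°.
Subsquare k=10, f=5: +10·0.0833333° lon, +5·0.0416667° lat → SW at lon -117.167°, lat 34.2083°.
Cell spans 0.0833333° lon × 0.0416667° lat. NE corner is SW corner plus one full cell.
latitude 34.2500, longitude -117.0833.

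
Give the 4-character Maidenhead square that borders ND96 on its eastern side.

OD06

Longitude square 9; +1 → 10, wraps to 0, carry into field.
Longitude field N = 13; +1 → 14 = O.
The latitude characters are unchanged.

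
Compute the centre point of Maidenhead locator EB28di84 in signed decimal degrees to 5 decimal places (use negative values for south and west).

Field E=4, B=1: +4·20° lon, +1·10° lat → SW at lon -100°, lat -80°.
Square 2, 8: +2·2° lon, +8·1° lat → SW at lon -96°, lat -72°.
Subsquare d=3, i=8: +3·0.0833333° lon, +8·0.0416667° lat → SW at lon -95.75°, lat -71.6667°.
Extended square 8, 4: +8·0.00833333° lon, +4·0.00416667° lat → SW at lon -95.6833°, lat -71.65°.
Cell spans 0.00833333° lon × 0.00416667° lat. Centre is SW corner plus half of each.
latitude -71.64792, longitude -95.67917.

-71.64792, -95.67917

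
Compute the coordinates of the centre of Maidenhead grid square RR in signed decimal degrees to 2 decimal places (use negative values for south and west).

85.00, 170.00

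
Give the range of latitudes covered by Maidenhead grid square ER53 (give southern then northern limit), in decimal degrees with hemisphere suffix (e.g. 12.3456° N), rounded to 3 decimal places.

83.000° N, 84.000° N

Field E=4, R=17: +4·20° lon, +17·10° lat → SW at lon -100°, lat 80°.
Square 5, 3: +5·2° lon, +3·1° lat → SW at lon -90°, lat 83°.
Cell spans 2° lon × 1° lat.
south 83.000° N, north 84.000° N.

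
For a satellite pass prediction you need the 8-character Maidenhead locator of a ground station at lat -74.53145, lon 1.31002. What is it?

JB05pl72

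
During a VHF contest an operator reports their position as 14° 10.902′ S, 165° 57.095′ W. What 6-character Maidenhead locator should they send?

AH75at

Offset from 180°W / 90°S: lon 14.0484°, lat 75.8183°.
Field: lon ⌊14.0484/20⌋ = 0 → A; lat ⌊75.8183/10⌋ = 7 → H.
Square: lon ⌊14.0484/2⌋ = 7; lat ⌊5.8183/1⌋ = 5.
Subsquare: lon ⌊0.0484/0.0833333⌋ = 0 → a; lat ⌊0.8183/0.0416667⌋ = 19 → t.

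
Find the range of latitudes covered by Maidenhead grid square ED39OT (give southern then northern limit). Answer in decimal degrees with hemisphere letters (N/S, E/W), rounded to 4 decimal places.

50.2083° S, 50.1667° S

Field E=4, D=3: +4·20° lon, +3·10° lat → SW at lon -100°, lat -60°.
Square 3, 9: +3·2° lon, +9·1° lat → SW at lon -94°, lat -51°.
Subsquare o=14, t=19: +14·0.0833333° lon, +19·0.0416667° lat → SW at lon -92.8333°, lat -50.2083°.
Cell spans 0.0833333° lon × 0.0416667° lat.
south 50.2083° S, north 50.1667° S.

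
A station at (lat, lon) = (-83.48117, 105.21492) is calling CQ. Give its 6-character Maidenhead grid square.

Add 180° to longitude and 90° to latitude: 285.2149, 6.5188.
Field (20°×10°, letters A–R): lon ⌊285.2149/20⌋ = 14 → O; lat ⌊6.5188/10⌋ = 0 → A.
Square (2°×1°, digits 0–9): lon ⌊5.2149/2⌋ = 2; lat ⌊6.5188/1⌋ = 6.
Subsquare (5′×2.5′, letters a–x): lon ⌊1.2149/0.0833333⌋ = 14 → o; lat ⌊0.5188/0.0416667⌋ = 12 → m.

OA26om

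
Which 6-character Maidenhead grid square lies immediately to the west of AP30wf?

AP30vf

Longitude subsquare w = 22; −1 → 21 = v.
The latitude characters are unchanged.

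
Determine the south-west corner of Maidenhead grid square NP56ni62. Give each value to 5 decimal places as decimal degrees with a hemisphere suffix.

Field N=13, P=15: +13·20° lon, +15·10° lat → SW at lon 80°, lat 60°.
Square 5, 6: +5·2° lon, +6·1° lat → SW at lon 90°, lat 66°.
Subsquare n=13, i=8: +13·0.0833333° lon, +8·0.0416667° lat → SW at lon 91.0833°, lat 66.3333°.
Extended square 6, 2: +6·0.00833333° lon, +2·0.00416667° lat → SW at lon 91.1333°, lat 66.3417°.
latitude 66.34167° N, longitude 91.13333° E.

66.34167° N, 91.13333° E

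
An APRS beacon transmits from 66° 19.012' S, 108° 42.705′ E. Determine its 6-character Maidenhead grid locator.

Offset from 180°W / 90°S: lon 288.7117°, lat 23.6831°.
Field: 288.7117/20 → 14 → O, 23.6831/10 → 2 → C; chars OC.
Square: 8.7117/2 → 4, 3.6831/1 → 3; chars 43.
Subsquare: 0.7117/0.0833333 → 8 → i, 0.6831/0.0416667 → 16 → q; chars iq.

OC43iq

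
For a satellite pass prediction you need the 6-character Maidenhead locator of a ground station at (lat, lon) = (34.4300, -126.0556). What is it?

CM64xk

Offset from 180°W / 90°S: lon 53.9444°, lat 124.4300°.
Field (20°×10°, letters A–R): 53.9444/20 → 2 → C, 124.4300/10 → 12 → M; chars CM.
Square (2°×1°, digits 0–9): 13.9444/2 → 6, 4.4300/1 → 4; chars 64.
Subsquare (5′×2.5′, letters a–x): 1.9444/0.0833333 → 23 → x, 0.4300/0.0416667 → 10 → k; chars xk.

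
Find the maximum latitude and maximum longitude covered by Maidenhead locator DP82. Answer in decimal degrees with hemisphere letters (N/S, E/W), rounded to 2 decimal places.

Field D=3, P=15: +3·20° lon, +15·10° lat → SW at lon -120°, lat 60°.
Square 8, 2: +8·2° lon, +2·1° lat → SW at lon -104°, lat 62°.
Cell spans 2° lon × 1° lat. NE corner is SW corner plus one full cell.
latitude 63.00° N, longitude 102.00° W.

63.00° N, 102.00° W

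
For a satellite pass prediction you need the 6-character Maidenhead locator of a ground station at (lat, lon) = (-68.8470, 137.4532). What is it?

PC81rd

Add 180° to longitude and 90° to latitude: 317.4532, 21.1530.
Field: lon ⌊317.4532/20⌋ = 15 → P; lat ⌊21.1530/10⌋ = 2 → C.
Square: lon ⌊17.4532/2⌋ = 8; lat ⌊1.1530/1⌋ = 1.
Subsquare: lon ⌊1.4532/0.0833333⌋ = 17 → r; lat ⌊0.1530/0.0416667⌋ = 3 → d.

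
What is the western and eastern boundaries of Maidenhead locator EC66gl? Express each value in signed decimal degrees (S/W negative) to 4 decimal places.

-87.5000, -87.4167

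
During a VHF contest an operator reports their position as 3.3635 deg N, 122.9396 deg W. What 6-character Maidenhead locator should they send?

Add 180° to longitude and 90° to latitude: 57.0604, 93.3635.
Field: 57.0604/20 → 2 → C, 93.3635/10 → 9 → J; chars CJ.
Square: 17.0604/2 → 8, 3.3635/1 → 3; chars 83.
Subsquare: 1.0604/0.0833333 → 12 → m, 0.3635/0.0416667 → 8 → i; chars mi.

CJ83mi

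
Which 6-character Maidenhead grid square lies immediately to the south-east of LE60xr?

LE70aq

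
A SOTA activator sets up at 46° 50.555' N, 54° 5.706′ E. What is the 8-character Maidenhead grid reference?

LN76bu12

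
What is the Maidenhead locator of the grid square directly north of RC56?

Latitude square 6; +1 → 7.
The longitude characters are unchanged.

RC57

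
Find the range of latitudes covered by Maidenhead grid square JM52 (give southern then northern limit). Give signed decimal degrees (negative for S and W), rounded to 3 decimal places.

32.000, 33.000

Field J=9, M=12: +9·20° lon, +12·10° lat → SW at lon 0°, lat 30°.
Square 5, 2: +5·2° lon, +2·1° lat → SW at lon 10°, lat 32°.
Cell spans 2° lon × 1° lat.
south 32.000, north 33.000.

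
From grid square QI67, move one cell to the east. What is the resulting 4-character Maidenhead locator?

QI77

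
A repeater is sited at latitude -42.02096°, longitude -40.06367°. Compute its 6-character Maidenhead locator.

Shift to the Maidenhead origin (180°W, 90°S): lon 139.9363, lat 47.9790.
Field: 139.9363/20 → 6 → G, 47.9790/10 → 4 → E; chars GE.
Square: 19.9363/2 → 9, 7.9790/1 → 7; chars 97.
Subsquare: 1.9363/0.0833333 → 23 → x, 0.9790/0.0416667 → 23 → x; chars xx.

GE97xx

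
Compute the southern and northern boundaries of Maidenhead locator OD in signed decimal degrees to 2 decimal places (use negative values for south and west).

Field O=14, D=3: +14·20° lon, +3·10° lat → SW at lon 100°, lat -60°.
Cell spans 20° lon × 10° lat.
south -60.00, north -50.00.

-60.00, -50.00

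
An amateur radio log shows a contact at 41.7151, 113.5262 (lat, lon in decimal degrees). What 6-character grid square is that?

ON61sr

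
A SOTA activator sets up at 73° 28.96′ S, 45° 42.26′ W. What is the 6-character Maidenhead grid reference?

Offset from 180°W / 90°S: lon 134.2957°, lat 16.5173°.
Field: lon ⌊134.2957/20⌋ = 6 → G; lat ⌊16.5173/10⌋ = 1 → B.
Square: lon ⌊14.2957/2⌋ = 7; lat ⌊6.5173/1⌋ = 6.
Subsquare: lon ⌊0.2957/0.0833333⌋ = 3 → d; lat ⌊0.5173/0.0416667⌋ = 12 → m.

GB76dm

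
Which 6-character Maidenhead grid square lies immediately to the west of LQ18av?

Longitude subsquare a = 0; −1 → -1, wraps to 23 = x, carry into square.
Longitude square 1; −1 → 0.
The latitude characters are unchanged.

LQ08xv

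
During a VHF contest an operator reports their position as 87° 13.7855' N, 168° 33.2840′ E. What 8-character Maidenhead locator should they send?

RR47gf65

Add 180° to longitude and 90° to latitude: 348.55473, 177.22976.
Field: lon ⌊348.55473/20⌋ = 17 → R; lat ⌊177.22976/10⌋ = 17 → R.
Square: lon ⌊8.55473/2⌋ = 4; lat ⌊7.22976/1⌋ = 7.
Subsquare: lon ⌊0.55473/0.0833333⌋ = 6 → g; lat ⌊0.22976/0.0416667⌋ = 5 → f.
Extended square: lon ⌊0.05473/0.00833333⌋ = 6; lat ⌊0.02143/0.00416667⌋ = 5.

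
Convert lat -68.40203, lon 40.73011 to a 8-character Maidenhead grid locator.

LC01io73

Offset from 180°W / 90°S: lon 220.73011°, lat 21.59797°.
Field: 220.73011/20 → 11 → L, 21.59797/10 → 2 → C; chars LC.
Square: 0.73011/2 → 0, 1.59797/1 → 1; chars 01.
Subsquare: 0.73011/0.0833333 → 8 → i, 0.59797/0.0416667 → 14 → o; chars io.
Extended square: 0.06344/0.00833333 → 7, 0.01464/0.00416667 → 3; chars 73.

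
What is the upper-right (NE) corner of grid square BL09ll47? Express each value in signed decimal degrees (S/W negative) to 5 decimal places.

Field B=1, L=11: +1·20° lon, +11·10° lat → SW at lon -160°, lat 20°.
Square 0, 9: +0·2° lon, +9·1° lat → SW at lon -160°, lat 29°.
Subsquare l=11, l=11: +11·0.0833333° lon, +11·0.0416667° lat → SW at lon -159.083°, lat 29.4583°.
Extended square 4, 7: +4·0.00833333° lon, +7·0.00416667° lat → SW at lon -159.05°, lat 29.4875°.
Cell spans 0.00833333° lon × 0.00416667° lat. NE corner is SW corner plus one full cell.
latitude 29.49167, longitude -159.04167.

29.49167, -159.04167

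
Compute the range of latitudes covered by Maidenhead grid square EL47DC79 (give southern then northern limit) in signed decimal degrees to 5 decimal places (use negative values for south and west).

Field E=4, L=11: +4·20° lon, +11·10° lat → SW at lon -100°, lat 20°.
Square 4, 7: +4·2° lon, +7·1° lat → SW at lon -92°, lat 27°.
Subsquare d=3, c=2: +3·0.0833333° lon, +2·0.0416667° lat → SW at lon -91.75°, lat 27.0833°.
Extended square 7, 9: +7·0.00833333° lon, +9·0.00416667° lat → SW at lon -91.6917°, lat 27.1208°.
Cell spans 0.00833333° lon × 0.00416667° lat.
south 27.12083, north 27.12500.

27.12083, 27.12500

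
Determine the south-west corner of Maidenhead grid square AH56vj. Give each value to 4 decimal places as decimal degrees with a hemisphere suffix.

Field A=0, H=7: +0·20° lon, +7·10° lat → SW at lon -180°, lat -20°.
Square 5, 6: +5·2° lon, +6·1° lat → SW at lon -170°, lat -14°.
Subsquare v=21, j=9: +21·0.0833333° lon, +9·0.0416667° lat → SW at lon -168.25°, lat -13.625°.
latitude 13.6250° S, longitude 168.2500° W.

13.6250° S, 168.2500° W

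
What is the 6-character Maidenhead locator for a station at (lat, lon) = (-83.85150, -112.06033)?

Shift to the Maidenhead origin (180°W, 90°S): lon 67.9397, lat 6.1485.
Field: lon ⌊67.9397/20⌋ = 3 → D; lat ⌊6.1485/10⌋ = 0 → A.
Square: lon ⌊7.9397/2⌋ = 3; lat ⌊6.1485/1⌋ = 6.
Subsquare: lon ⌊1.9397/0.0833333⌋ = 23 → x; lat ⌊0.1485/0.0416667⌋ = 3 → d.

DA36xd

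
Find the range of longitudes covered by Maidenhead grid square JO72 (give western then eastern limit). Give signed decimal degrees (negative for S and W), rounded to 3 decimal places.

14.000, 16.000

Field J=9, O=14: +9·20° lon, +14·10° lat → SW at lon 0°, lat 50°.
Square 7, 2: +7·2° lon, +2·1° lat → SW at lon 14°, lat 52°.
Cell spans 2° lon × 1° lat.
west 14.000, east 16.000.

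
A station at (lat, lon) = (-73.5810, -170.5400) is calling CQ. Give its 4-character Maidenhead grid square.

AB46

Add 180° to longitude and 90° to latitude: 9.46, 16.42.
Field: 9.46/20 → 0 → A, 16.42/10 → 1 → B; chars AB.
Square: 9.46/2 → 4, 6.42/1 → 6; chars 46.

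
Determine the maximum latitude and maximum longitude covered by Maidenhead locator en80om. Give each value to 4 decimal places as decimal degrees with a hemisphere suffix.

40.5417° N, 82.7500° W

Field E=4, N=13: +4·20° lon, +13·10° lat → SW at lon -100°, lat 40°.
Square 8, 0: +8·2° lon, +0·1° lat → SW at lon -84°, lat 40°.
Subsquare o=14, m=12: +14·0.0833333° lon, +12·0.0416667° lat → SW at lon -82.8333°, lat 40.5°.
Cell spans 0.0833333° lon × 0.0416667° lat. NE corner is SW corner plus one full cell.
latitude 40.5417° N, longitude 82.7500° W.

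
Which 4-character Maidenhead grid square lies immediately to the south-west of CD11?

Longitude square 1; −1 → 0.
Latitude square 1; −1 → 0.

CD00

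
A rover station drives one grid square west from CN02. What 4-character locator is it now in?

Longitude square 0; −1 → -1, wraps to 9, carry into field.
Longitude field C = 2; −1 → 1 = B.
The latitude characters are unchanged.

BN92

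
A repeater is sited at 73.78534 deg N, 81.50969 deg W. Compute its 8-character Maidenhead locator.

EQ93fs88

Shift to the Maidenhead origin (180°W, 90°S): lon 98.49031, lat 163.78534.
Field (20°×10°, letters A–R): 98.49031/20 → 4 → E, 163.78534/10 → 16 → Q; chars EQ.
Square (2°×1°, digits 0–9): 18.49031/2 → 9, 3.78534/1 → 3; chars 93.
Subsquare (5′×2.5′, letters a–x): 0.49031/0.0833333 → 5 → f, 0.78534/0.0416667 → 18 → s; chars fs.
Extended square (30″×15″, digits 0–9): 0.07364/0.00833333 → 8, 0.03534/0.00416667 → 8; chars 88.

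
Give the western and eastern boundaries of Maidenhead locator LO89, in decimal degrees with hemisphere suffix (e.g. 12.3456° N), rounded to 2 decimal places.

Field L=11, O=14: +11·20° lon, +14·10° lat → SW at lon 40°, lat 50°.
Square 8, 9: +8·2° lon, +9·1° lat → SW at lon 56°, lat 59°.
Cell spans 2° lon × 1° lat.
west 56.00° E, east 58.00° E.

56.00° E, 58.00° E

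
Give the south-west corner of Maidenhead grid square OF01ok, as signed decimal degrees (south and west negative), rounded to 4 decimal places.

-38.5833, 101.1667

Field O=14, F=5: +14·20° lon, +5·10° lat → SW at lon 100°, lat -40°.
Square 0, 1: +0·2° lon, +1·1° lat → SW at lon 100°, lat -39°.
Subsquare o=14, k=10: +14·0.0833333° lon, +10·0.0416667° lat → SW at lon 101.167°, lat -38.5833°.
latitude -38.5833, longitude 101.1667.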